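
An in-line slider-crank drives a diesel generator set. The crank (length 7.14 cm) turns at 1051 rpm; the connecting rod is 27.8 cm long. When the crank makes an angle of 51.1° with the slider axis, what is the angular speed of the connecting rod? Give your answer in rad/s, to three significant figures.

18.1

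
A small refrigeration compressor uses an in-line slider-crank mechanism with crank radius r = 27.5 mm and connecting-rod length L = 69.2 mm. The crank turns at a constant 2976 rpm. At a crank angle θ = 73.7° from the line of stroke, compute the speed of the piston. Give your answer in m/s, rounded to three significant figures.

ω = 2π·2976/60 = 311.6 rad/s
For an in-line slider-crank, x = r cosθ + √(L² − r² sin²θ), so v = −rω sinθ·[1 + r cosθ/√(L² − r² sin²θ)].
With r = 0.0275 m, L = 0.0692 m, θ = 73.7°: √(L² − r² sin²θ) = 0.063968 m.
v = −0.0275·311.6·0.95981·[1 + 0.0275·0.28067/0.063968] = -9.2183 m/s.
|v| = 9.2183 m/s.

9.22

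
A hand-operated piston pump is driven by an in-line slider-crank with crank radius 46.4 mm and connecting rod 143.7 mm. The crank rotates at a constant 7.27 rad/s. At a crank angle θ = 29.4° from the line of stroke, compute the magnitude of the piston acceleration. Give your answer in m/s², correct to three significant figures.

2.57

ω = 7.27 rad/s
x(θ) = r cosθ + √(L² − r² sin²θ); with ω constant, a = ω²·d²x/dθ².
d²x/dθ² = −r cosθ − r²(cos2θ)/√u − r⁴ sin²2θ/(4u^{3/2}),  u = L² − r² sin²θ = 0.0201309 m².
Substituting r = 0.0464 m, L = 0.1437 m, θ = 29.4°: d²x/dθ² = -0.048582 m.
a = ω²·d²x/dθ² = (7.27)²·(-0.048582) = -2.5677 m/s²;  |a| = 2.5677 m/s².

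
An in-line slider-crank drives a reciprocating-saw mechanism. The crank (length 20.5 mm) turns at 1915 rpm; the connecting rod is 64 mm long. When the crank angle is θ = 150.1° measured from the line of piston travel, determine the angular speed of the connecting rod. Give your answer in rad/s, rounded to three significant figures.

ω = 200.5 rad/s (converted from 1915 rpm).
The rod makes angle φ with the slider axis where L sinφ = r sinθ; differentiating, L cosφ·φ̇ = r ω cosθ.
L cosφ = √(L² − r² sin²θ) = 0.063179 m.
|ω_rod| = r ω |cosθ| / √(L² − r² sin²θ) = 0.0205·200.5·0.86690/0.063179 = 56.409 rad/s.

56.4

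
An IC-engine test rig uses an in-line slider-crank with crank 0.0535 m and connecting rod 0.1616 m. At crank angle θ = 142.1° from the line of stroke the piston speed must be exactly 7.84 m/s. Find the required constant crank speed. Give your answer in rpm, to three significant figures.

For an in-line slider-crank, |v_piston| = rω|sinθ|·[1 + r cosθ/√(L² − r² sin²θ)].
With r = 0.0535 m, L = 0.1616 m, θ = 142.1°: the bracketed kinematic factor |dx/dθ| = 0.024096 m.
ω = v/|dx/dθ| = 7.84/0.024096 = 325.37 rad/s.
N = 60ω/(2π) = 3107.1 rpm.

3110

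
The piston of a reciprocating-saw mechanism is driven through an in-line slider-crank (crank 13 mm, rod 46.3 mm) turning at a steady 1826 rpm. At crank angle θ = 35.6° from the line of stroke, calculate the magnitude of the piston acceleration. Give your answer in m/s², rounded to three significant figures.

433

ω = 2π·1826/60 = 191.2 rad/s
x(θ) = r cosθ + √(L² − r² sin²θ); with ω constant, a = ω²·d²x/dθ².
d²x/dθ² = −r cosθ − r²(cos2θ)/√u − r⁴ sin²2θ/(4u^{3/2}),  u = L² − r² sin²θ = 0.00208642 m².
Substituting r = 0.013 m, L = 0.0463 m, θ = 35.6°: d²x/dθ² = -0.01183 m.
a = ω²·d²x/dθ² = (191.2)²·(-0.01183) = -432.55 m/s²;  |a| = 432.55 m/s².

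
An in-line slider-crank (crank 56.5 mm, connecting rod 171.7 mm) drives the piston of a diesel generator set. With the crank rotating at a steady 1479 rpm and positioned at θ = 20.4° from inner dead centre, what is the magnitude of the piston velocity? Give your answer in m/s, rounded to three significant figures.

4.00

ω = 2π·1479/60 = 154.9 rad/s
For an in-line slider-crank, x = r cosθ + √(L² − r² sin²θ), so v = −rω sinθ·[1 + r cosθ/√(L² − r² sin²θ)].
With r = 0.0565 m, L = 0.1717 m, θ = 20.4°: √(L² − r² sin²θ) = 0.17057 m.
v = −0.0565·154.9·0.34857·[1 + 0.0565·0.93728/0.17057] = -3.9973 m/s.
|v| = 3.9973 m/s.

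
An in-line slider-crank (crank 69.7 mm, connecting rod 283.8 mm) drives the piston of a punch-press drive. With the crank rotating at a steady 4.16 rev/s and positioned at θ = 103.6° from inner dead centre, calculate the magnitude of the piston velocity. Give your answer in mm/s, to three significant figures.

ω = 2π·4.16 = 26.14 rad/s
For an in-line slider-crank, x = r cosθ + √(L² − r² sin²θ), so v = −rω sinθ·[1 + r cosθ/√(L² − r² sin²θ)].
With r = 0.0697 m, L = 0.2838 m, θ = 103.6°: √(L² − r² sin²θ) = 0.2756 m.
v = −0.0697·26.14·0.97196·[1 + 0.0697·-0.23514/0.2756] = -1.6654 m/s.
|v| = 1.6654 m/s = 1665.4 mm/s.

1670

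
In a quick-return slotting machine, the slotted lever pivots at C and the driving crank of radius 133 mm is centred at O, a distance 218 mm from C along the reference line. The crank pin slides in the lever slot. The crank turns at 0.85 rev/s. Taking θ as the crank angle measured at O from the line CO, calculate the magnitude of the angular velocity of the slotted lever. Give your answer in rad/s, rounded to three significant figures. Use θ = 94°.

ω = 5.341 rad/s (from 0.85 rev/s).
Crank pin A relative to C: A = (d + r cosθ, r sinθ); lever angle φ = atan2(r sinθ, d + r cosθ).
Differentiating tanφ: φ̇ = rω(d cosθ + r)/(d² + r² + 2dr cosθ).
d² + r² + 2dr cosθ = |CA|² = 0.061168 m²;  d cosθ + r = +0.11779 m.
|ω_lever| = |0.133·5.341·+0.11779| / 0.061168 = 1.3679 rad/s.

1.37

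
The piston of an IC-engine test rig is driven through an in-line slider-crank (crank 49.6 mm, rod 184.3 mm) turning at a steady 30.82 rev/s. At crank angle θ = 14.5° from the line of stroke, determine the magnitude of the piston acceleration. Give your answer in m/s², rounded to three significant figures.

ω = 2π·30.8 = 193.6 rad/s
x(θ) = r cosθ + √(L² − r² sin²θ); with ω constant, a = ω²·d²x/dθ².
d²x/dθ² = −r cosθ − r²(cos2θ)/√u − r⁴ sin²2θ/(4u^{3/2}),  u = L² − r² sin²θ = 0.0338123 m².
Substituting r = 0.0496 m, L = 0.1843 m, θ = 14.5°: d²x/dθ² = -0.059779 m.
a = ω²·d²x/dθ² = (193.6)²·(-0.059779) = -2241.7 m/s²;  |a| = 2241.7 m/s².

2240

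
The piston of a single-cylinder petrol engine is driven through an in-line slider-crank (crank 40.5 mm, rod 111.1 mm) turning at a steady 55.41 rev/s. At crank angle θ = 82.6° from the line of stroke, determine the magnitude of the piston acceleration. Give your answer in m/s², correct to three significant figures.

ω = 2π·55.4 = 348.2 rad/s
x(θ) = r cosθ + √(L² − r² sin²θ); with ω constant, a = ω²·d²x/dθ².
d²x/dθ² = −r cosθ − r²(cos2θ)/√u − r⁴ sin²2θ/(4u^{3/2}),  u = L² − r² sin²θ = 0.0107302 m².
Substituting r = 0.0405 m, L = 0.1111 m, θ = 82.6°: d²x/dθ² = +0.010054 m.
a = ω²·d²x/dθ² = (348.2)²·(+0.010054) = +1218.6 m/s²;  |a| = 1218.6 m/s².

1220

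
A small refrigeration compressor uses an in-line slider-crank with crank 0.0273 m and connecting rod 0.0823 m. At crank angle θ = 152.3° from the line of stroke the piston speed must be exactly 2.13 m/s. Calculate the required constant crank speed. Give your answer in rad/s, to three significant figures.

For an in-line slider-crank, |v_piston| = rω|sinθ|·[1 + r cosθ/√(L² − r² sin²θ)].
With r = 0.0273 m, L = 0.0823 m, θ = 152.3°: the bracketed kinematic factor |dx/dθ| = 0.008918 m.
ω = v/|dx/dθ| = 2.13/0.008918 = 238.84 rad/s.

239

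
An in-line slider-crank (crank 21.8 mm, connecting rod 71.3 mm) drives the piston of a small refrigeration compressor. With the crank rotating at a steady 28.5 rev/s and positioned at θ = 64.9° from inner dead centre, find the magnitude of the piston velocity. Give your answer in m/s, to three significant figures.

4.01

ω = 2π·28.5 = 179.1 rad/s
For an in-line slider-crank, x = r cosθ + √(L² − r² sin²θ), so v = −rω sinθ·[1 + r cosθ/√(L² − r² sin²θ)].
With r = 0.0218 m, L = 0.0713 m, θ = 64.9°: √(L² − r² sin²θ) = 0.068513 m.
v = −0.0218·179.1·0.90557·[1 + 0.0218·0.42420/0.068513] = -4.0123 m/s.
|v| = 4.0123 m/s.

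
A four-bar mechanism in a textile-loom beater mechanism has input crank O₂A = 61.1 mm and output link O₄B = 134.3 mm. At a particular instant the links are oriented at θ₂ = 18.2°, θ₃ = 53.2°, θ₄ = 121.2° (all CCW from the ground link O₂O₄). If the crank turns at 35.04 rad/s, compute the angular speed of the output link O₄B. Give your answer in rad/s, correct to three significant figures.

9.86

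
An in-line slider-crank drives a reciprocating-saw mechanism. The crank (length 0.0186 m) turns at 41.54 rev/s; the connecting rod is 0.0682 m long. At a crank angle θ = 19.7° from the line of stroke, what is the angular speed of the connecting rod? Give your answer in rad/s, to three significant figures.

67.3

ω = 261 rad/s (converted from 41.54 rev/s).
The rod makes angle φ with the slider axis where L sinφ = r sinθ; differentiating, L cosφ·φ̇ = r ω cosθ.
L cosφ = √(L² − r² sin²θ) = 0.067911 m.
|ω_rod| = r ω |cosθ| / √(L² − r² sin²θ) = 0.0186·261·0.94147/0.067911 = 67.302 rad/s.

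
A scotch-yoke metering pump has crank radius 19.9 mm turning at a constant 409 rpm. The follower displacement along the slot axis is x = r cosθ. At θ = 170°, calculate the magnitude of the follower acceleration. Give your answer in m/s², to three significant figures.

ω = 42.83 rad/s (from 409 rpm).
x = r cosθ ⇒ ẍ = −rω² cosθ (ω constant).
|a| = rω²|cosθ| = 0.0199·(42.83)²·|cos 170°| = 35.951 m/s².

36.0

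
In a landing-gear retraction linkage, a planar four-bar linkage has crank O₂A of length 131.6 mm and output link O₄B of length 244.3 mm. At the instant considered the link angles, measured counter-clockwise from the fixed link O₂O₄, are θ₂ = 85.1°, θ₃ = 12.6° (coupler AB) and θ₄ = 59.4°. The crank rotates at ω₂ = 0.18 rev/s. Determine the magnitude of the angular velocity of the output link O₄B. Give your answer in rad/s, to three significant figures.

0.797

ω₂ = 1.131 rad/s (from 0.18 rev/s).
Differentiating the loop-closure r₂e^{iθ₂}+r₃e^{iθ₃}=r₁+r₄e^{iθ₄} gives r₂ω₂e^{iθ₂}+r₃ω₃e^{iθ₃}=r₄ω₄e^{iθ₄}.
Eliminating the other unknown: ω₄ = r₂ω₂ sin(θ₂−θ₃) / [r₄ sin(θ₄−θ₃)].
Numerator sine = +0.95372; denominator sine = +0.72897.
Result = 0.1316·1.131·(+0.95372) / (0.2443·(+0.72897)) = +0.79707 rad/s; magnitude 0.79707 rad/s.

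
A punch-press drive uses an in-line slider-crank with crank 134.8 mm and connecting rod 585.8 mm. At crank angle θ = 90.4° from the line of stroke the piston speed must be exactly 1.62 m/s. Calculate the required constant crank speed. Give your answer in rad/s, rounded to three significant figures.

For an in-line slider-crank, |v_piston| = rω|sinθ|·[1 + r cosθ/√(L² − r² sin²θ)].
With r = 0.1348 m, L = 0.5858 m, θ = 90.4°: the bracketed kinematic factor |dx/dθ| = 0.13457 m.
ω = v/|dx/dθ| = 1.62/0.13457 = 12.038 rad/s.

12.0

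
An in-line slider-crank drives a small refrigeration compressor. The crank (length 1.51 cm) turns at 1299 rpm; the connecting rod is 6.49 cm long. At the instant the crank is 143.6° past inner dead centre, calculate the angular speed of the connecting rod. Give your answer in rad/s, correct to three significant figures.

ω = 136 rad/s (converted from 1299 rpm).
The rod makes angle φ with the slider axis where L sinφ = r sinθ; differentiating, L cosφ·φ̇ = r ω cosθ.
L cosφ = √(L² − r² sin²θ) = 0.064278 m.
|ω_rod| = r ω |cosθ| / √(L² − r² sin²θ) = 0.0151·136·0.80489/0.064278 = 25.721 rad/s.

25.7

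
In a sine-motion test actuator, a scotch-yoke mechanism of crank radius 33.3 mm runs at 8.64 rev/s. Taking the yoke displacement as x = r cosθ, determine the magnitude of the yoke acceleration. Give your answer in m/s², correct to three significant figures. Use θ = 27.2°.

87.3

ω = 54.29 rad/s (from 8.64 rev/s).
x = r cosθ ⇒ ẍ = −rω² cosθ (ω constant).
|a| = rω²|cosθ| = 0.0333·(54.29)²·|cos 27.2°| = 87.284 m/s².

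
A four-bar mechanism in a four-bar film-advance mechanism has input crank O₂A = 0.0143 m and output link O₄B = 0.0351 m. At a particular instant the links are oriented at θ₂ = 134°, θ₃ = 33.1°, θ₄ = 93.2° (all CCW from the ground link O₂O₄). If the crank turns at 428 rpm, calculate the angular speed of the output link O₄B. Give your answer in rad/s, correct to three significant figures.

20.7

ω₂ = 44.82 rad/s (from 428 rpm).
Differentiating the loop-closure r₂e^{iθ₂}+r₃e^{iθ₃}=r₁+r₄e^{iθ₄} gives r₂ω₂e^{iθ₂}+r₃ω₃e^{iθ₃}=r₄ω₄e^{iθ₄}.
Eliminating the other unknown: ω₄ = r₂ω₂ sin(θ₂−θ₃) / [r₄ sin(θ₄−θ₃)].
Numerator sine = +0.98196; denominator sine = +0.86690.
Result = 0.0143·44.82·(+0.98196) / (0.0351·(+0.86690)) = +20.684 rad/s; magnitude 20.684 rad/s.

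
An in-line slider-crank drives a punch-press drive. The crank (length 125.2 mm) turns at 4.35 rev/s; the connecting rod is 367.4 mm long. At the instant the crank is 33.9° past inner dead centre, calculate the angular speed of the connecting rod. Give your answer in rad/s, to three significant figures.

ω = 27.33 rad/s (converted from 4.35 rev/s).
The rod makes angle φ with the slider axis where L sinφ = r sinθ; differentiating, L cosφ·φ̇ = r ω cosθ.
L cosφ = √(L² − r² sin²θ) = 0.3607 m.
|ω_rod| = r ω |cosθ| / √(L² − r² sin²θ) = 0.1252·27.33·0.83001/0.3607 = 7.8742 rad/s.

7.87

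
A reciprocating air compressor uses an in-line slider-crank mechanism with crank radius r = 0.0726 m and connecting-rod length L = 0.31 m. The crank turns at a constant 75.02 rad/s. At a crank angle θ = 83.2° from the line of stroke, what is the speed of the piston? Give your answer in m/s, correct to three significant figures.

5.56

ω = 75.02 rad/s
For an in-line slider-crank, x = r cosθ + √(L² − r² sin²θ), so v = −rω sinθ·[1 + r cosθ/√(L² − r² sin²θ)].
With r = 0.0726 m, L = 0.31 m, θ = 83.2°: √(L² − r² sin²θ) = 0.3015 m.
v = −0.0726·75.02·0.99297·[1 + 0.0726·0.11840/0.3015] = -5.5623 m/s.
|v| = 5.5623 m/s.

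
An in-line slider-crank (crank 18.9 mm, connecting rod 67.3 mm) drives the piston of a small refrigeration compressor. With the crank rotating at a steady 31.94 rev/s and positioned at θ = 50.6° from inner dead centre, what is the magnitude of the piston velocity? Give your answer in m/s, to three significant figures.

3.47

ω = 2π·31.9 = 200.7 rad/s
For an in-line slider-crank, x = r cosθ + √(L² − r² sin²θ), so v = −rω sinθ·[1 + r cosθ/√(L² − r² sin²θ)].
With r = 0.0189 m, L = 0.0673 m, θ = 50.6°: √(L² − r² sin²θ) = 0.065696 m.
v = −0.0189·200.7·0.77273·[1 + 0.0189·0.63473/0.065696] = -3.4661 m/s.
|v| = 3.4661 m/s.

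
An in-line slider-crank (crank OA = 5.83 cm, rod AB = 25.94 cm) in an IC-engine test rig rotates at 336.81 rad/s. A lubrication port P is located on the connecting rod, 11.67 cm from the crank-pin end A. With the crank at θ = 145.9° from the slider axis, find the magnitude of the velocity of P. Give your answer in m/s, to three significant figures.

13.5

ω = 336.8 rad/s.  Crank-pin speed |V_A| = rω = 19.636 m/s, perpendicular to OA.
Rod angle: sinφ = −(r/L) sinθ ⇒ φ = -7.239°; ω_rod = −rω cosθ/√(L²−r²sin²θ) = +63.186 rad/s.
V_P = V_A + ω_rod × AP, with AP = 0.1167 m along the rod.
Components: V_Px = −rω sinθ − a·ω_rod·sinφ = -10.08 m/s;  V_Py = rω cosθ + a·ω_rod·cosφ = -8.9448 m/s.
|V_P| = √(V_Px² + V_Py²) = 13.476 m/s.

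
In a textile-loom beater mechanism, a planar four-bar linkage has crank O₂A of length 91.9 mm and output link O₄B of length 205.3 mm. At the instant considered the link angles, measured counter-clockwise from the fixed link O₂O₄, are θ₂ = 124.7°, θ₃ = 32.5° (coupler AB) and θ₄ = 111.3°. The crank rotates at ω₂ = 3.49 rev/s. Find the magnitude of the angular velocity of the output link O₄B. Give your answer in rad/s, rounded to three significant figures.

10.00

ω₂ = 21.93 rad/s (from 3.49 rev/s).
Differentiating the loop-closure r₂e^{iθ₂}+r₃e^{iθ₃}=r₁+r₄e^{iθ₄} gives r₂ω₂e^{iθ₂}+r₃ω₃e^{iθ₃}=r₄ω₄e^{iθ₄}.
Eliminating the other unknown: ω₄ = r₂ω₂ sin(θ₂−θ₃) / [r₄ sin(θ₄−θ₃)].
Numerator sine = +0.99926; denominator sine = +0.98096.
Result = 0.0919·21.93·(+0.99926) / (0.2053·(+0.98096)) = +9.9991 rad/s; magnitude 9.9991 rad/s.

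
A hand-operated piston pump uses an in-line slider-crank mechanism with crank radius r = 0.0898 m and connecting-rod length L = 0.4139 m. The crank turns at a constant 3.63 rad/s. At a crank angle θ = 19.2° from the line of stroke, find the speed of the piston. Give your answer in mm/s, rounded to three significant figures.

129

ω = 3.63 rad/s
For an in-line slider-crank, x = r cosθ + √(L² − r² sin²θ), so v = −rω sinθ·[1 + r cosθ/√(L² − r² sin²θ)].
With r = 0.0898 m, L = 0.4139 m, θ = 19.2°: √(L² − r² sin²θ) = 0.41285 m.
v = −0.0898·3.63·0.32887·[1 + 0.0898·0.94438/0.41285] = -0.12922 m/s.
|v| = 0.12922 m/s = 129.22 mm/s.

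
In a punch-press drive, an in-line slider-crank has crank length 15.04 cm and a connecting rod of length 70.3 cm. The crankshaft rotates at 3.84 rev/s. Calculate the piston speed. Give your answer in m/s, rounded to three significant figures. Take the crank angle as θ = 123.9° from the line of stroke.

2.65

ω = 2π·3.84 = 24.13 rad/s
For an in-line slider-crank, x = r cosθ + √(L² − r² sin²θ), so v = −rω sinθ·[1 + r cosθ/√(L² − r² sin²θ)].
With r = 0.1504 m, L = 0.703 m, θ = 123.9°: √(L² − r² sin²θ) = 0.69183 m.
v = −0.1504·24.13·0.83001·[1 + 0.1504·-0.55775/0.69183] = -2.6467 m/s.
|v| = 2.6467 m/s.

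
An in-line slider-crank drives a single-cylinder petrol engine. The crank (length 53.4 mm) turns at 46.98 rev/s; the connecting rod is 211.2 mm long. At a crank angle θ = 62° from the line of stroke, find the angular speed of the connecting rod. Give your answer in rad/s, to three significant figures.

35.9

ω = 295.2 rad/s (converted from 46.98 rev/s).
The rod makes angle φ with the slider axis where L sinφ = r sinθ; differentiating, L cosφ·φ̇ = r ω cosθ.
L cosφ = √(L² − r² sin²θ) = 0.20587 m.
|ω_rod| = r ω |cosθ| / √(L² − r² sin²θ) = 0.0534·295.2·0.46947/0.20587 = 35.946 rad/s.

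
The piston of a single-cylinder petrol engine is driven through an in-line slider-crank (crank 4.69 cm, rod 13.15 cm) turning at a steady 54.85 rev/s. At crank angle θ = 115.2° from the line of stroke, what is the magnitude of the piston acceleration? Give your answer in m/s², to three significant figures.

3670

ω = 2π·54.9 = 344.6 rad/s
x(θ) = r cosθ + √(L² − r² sin²θ); with ω constant, a = ω²·d²x/dθ².
d²x/dθ² = −r cosθ − r²(cos2θ)/√u − r⁴ sin²2θ/(4u^{3/2}),  u = L² − r² sin²θ = 0.0154914 m².
Substituting r = 0.0469 m, L = 0.1315 m, θ = 115.2°: d²x/dθ² = +0.030862 m.
a = ω²·d²x/dθ² = (344.6)²·(+0.030862) = +3665.5 m/s²;  |a| = 3665.5 m/s².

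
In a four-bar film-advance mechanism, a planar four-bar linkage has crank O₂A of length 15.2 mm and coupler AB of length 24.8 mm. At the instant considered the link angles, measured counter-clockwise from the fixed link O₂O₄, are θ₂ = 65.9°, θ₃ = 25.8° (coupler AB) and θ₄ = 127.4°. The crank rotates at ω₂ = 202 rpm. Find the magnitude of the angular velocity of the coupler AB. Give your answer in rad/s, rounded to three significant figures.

ω₂ = 21.15 rad/s (from 202 rpm).
Differentiating the loop-closure r₂e^{iθ₂}+r₃e^{iθ₃}=r₁+r₄e^{iθ₄} gives r₂ω₂e^{iθ₂}+r₃ω₃e^{iθ₃}=r₄ω₄e^{iθ₄}.
Eliminating the other unknown: ω₃ = r₂ω₂ sin(θ₄−θ₂) / [r₃ sin(θ₃−θ₄)].
Numerator sine = +0.87882; denominator sine = -0.97958.
Result = 0.0152·21.15·(+0.87882) / (0.0248·(-0.97958)) = -11.631 rad/s; magnitude 11.631 rad/s.

11.6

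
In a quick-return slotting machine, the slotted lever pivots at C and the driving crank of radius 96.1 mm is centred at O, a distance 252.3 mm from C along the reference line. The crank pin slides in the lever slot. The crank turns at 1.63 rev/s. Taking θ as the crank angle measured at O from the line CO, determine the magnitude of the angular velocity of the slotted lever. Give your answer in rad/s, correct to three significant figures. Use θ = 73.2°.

1.91

ω = 10.24 rad/s (from 1.63 rev/s).
Crank pin A relative to C: A = (d + r cosθ, r sinθ); lever angle φ = atan2(r sinθ, d + r cosθ).
Differentiating tanφ: φ̇ = rω(d cosθ + r)/(d² + r² + 2dr cosθ).
d² + r² + 2dr cosθ = |CA|² = 0.0869062 m²;  d cosθ + r = +0.16902 m.
|ω_lever| = |0.0961·10.24·+0.16902| / 0.0869062 = 1.9142 rad/s.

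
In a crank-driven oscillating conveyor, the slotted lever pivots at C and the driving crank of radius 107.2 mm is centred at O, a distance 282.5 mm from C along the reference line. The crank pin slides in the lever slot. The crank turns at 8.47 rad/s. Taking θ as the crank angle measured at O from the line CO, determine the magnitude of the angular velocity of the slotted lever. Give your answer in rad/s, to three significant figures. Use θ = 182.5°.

ω = 8.47 rad/s
Crank pin A relative to C: A = (d + r cosθ, r sinθ); lever angle φ = atan2(r sinθ, d + r cosθ).
Differentiating tanφ: φ̇ = rω(d cosθ + r)/(d² + r² + 2dr cosθ).
d² + r² + 2dr cosθ = |CA|² = 0.0307877 m²;  d cosθ + r = -0.17503 m.
|ω_lever| = |0.1072·8.47·-0.17503| / 0.0307877 = 5.162 rad/s.

5.16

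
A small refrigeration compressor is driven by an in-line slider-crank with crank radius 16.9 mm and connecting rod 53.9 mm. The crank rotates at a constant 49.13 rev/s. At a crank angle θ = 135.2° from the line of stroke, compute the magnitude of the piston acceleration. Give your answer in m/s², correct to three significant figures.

ω = 2π·49.1 = 308.7 rad/s
x(θ) = r cosθ + √(L² − r² sin²θ); with ω constant, a = ω²·d²x/dθ².
d²x/dθ² = −r cosθ − r²(cos2θ)/√u − r⁴ sin²2θ/(4u^{3/2}),  u = L² − r² sin²θ = 0.0027634 m².
Substituting r = 0.0169 m, L = 0.0539 m, θ = 135.2°: d²x/dθ² = +0.011813 m.
a = ω²·d²x/dθ² = (308.7)²·(+0.011813) = +1125.7 m/s²;  |a| = 1125.7 m/s².

1130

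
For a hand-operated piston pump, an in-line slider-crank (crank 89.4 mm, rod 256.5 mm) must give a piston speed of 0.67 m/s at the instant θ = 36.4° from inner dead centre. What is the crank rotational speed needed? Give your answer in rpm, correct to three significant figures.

For an in-line slider-crank, |v_piston| = rω|sinθ|·[1 + r cosθ/√(L² − r² sin²θ)].
With r = 0.0894 m, L = 0.2565 m, θ = 36.4°: the bracketed kinematic factor |dx/dθ| = 0.068263 m.
ω = v/|dx/dθ| = 0.67/0.068263 = 9.8149 rad/s.
N = 60ω/(2π) = 93.726 rpm.

93.7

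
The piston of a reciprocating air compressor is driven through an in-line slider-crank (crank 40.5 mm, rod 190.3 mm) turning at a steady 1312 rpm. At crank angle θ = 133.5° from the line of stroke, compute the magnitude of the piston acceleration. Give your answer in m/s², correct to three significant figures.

533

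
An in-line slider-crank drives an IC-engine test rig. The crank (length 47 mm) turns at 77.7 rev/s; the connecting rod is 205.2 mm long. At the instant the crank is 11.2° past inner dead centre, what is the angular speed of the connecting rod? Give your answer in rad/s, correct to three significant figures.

ω = 488.2 rad/s (converted from 77.7 rev/s).
The rod makes angle φ with the slider axis where L sinφ = r sinθ; differentiating, L cosφ·φ̇ = r ω cosθ.
L cosφ = √(L² − r² sin²θ) = 0.205 m.
|ω_rod| = r ω |cosθ| / √(L² − r² sin²θ) = 0.047·488.2·0.98096/0.205 = 109.8 rad/s.

110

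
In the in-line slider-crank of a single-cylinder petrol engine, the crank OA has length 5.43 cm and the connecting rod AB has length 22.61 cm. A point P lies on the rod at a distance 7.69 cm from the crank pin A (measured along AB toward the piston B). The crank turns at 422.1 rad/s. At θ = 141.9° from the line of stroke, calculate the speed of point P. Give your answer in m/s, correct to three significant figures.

17.8

ω = 422.1 rad/s.  Crank-pin speed |V_A| = rω = 22.92 m/s, perpendicular to OA.
Rod angle: sinφ = −(r/L) sinθ ⇒ φ = -8.522°; ω_rod = −rω cosθ/√(L²−r²sin²θ) = +80.663 rad/s.
V_P = V_A + ω_rod × AP, with AP = 0.0769 m along the rod.
Components: V_Px = −rω sinθ − a·ω_rod·sinφ = -13.223 m/s;  V_Py = rω cosθ + a·ω_rod·cosφ = -11.902 m/s.
|V_P| = √(V_Px² + V_Py²) = 17.791 m/s.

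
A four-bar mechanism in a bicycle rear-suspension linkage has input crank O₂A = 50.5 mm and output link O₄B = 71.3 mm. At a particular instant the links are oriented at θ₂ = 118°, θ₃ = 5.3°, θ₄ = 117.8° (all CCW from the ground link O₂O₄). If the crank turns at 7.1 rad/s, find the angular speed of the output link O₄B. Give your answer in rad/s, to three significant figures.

ω₂ = 7.1 rad/s
Differentiating the loop-closure r₂e^{iθ₂}+r₃e^{iθ₃}=r₁+r₄e^{iθ₄} gives r₂ω₂e^{iθ₂}+r₃ω₃e^{iθ₃}=r₄ω₄e^{iθ₄}.
Eliminating the other unknown: ω₄ = r₂ω₂ sin(θ₂−θ₃) / [r₄ sin(θ₄−θ₃)].
Numerator sine = +0.92254; denominator sine = +0.92388.
Result = 0.0505·7.1·(+0.92254) / (0.0713·(+0.92388)) = +5.0215 rad/s; magnitude 5.0215 rad/s.

5.02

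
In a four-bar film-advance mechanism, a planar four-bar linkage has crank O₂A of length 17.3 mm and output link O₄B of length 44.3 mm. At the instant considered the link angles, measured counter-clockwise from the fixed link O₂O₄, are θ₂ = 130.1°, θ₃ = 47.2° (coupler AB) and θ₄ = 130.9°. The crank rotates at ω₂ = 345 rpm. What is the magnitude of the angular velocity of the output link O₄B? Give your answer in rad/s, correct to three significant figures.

14.1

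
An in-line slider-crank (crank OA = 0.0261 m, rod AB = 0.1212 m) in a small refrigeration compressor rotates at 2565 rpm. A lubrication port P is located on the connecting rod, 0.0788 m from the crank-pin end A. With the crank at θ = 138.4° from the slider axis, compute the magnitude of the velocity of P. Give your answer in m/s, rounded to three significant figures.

ω = 268.6 rad/s.  Crank-pin speed |V_A| = rω = 7.0106 m/s, perpendicular to OA.
Rod angle: sinφ = −(r/L) sinθ ⇒ φ = -8.220°; ω_rod = −rω cosθ/√(L²−r²sin²θ) = +43.704 rad/s.
V_P = V_A + ω_rod × AP, with AP = 0.0788 m along the rod.
Components: V_Px = −rω sinθ − a·ω_rod·sinφ = -4.1621 m/s;  V_Py = rω cosθ + a·ω_rod·cosφ = -1.834 m/s.
|V_P| = √(V_Px² + V_Py²) = 4.5483 m/s.

4.55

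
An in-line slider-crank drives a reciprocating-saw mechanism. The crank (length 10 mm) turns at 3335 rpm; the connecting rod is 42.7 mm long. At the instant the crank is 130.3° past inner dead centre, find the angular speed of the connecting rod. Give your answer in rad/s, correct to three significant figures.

ω = 349.2 rad/s (converted from 3335 rpm).
The rod makes angle φ with the slider axis where L sinφ = r sinθ; differentiating, L cosφ·φ̇ = r ω cosθ.
L cosφ = √(L² − r² sin²θ) = 0.042013 m.
|ω_rod| = r ω |cosθ| / √(L² − r² sin²θ) = 0.01·349.2·0.64679/0.042013 = 53.765 rad/s.

53.8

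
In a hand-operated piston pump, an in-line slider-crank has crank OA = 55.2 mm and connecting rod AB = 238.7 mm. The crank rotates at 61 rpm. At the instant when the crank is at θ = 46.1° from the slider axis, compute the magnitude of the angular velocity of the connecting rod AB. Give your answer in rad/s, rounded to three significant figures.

1.04

ω = 6.388 rad/s (converted from 61 rpm).
The rod makes angle φ with the slider axis where L sinφ = r sinθ; differentiating, L cosφ·φ̇ = r ω cosθ.
L cosφ = √(L² − r² sin²θ) = 0.23536 m.
|ω_rod| = r ω |cosθ| / √(L² − r² sin²θ) = 0.0552·6.388·0.69340/0.23536 = 1.0388 rad/s.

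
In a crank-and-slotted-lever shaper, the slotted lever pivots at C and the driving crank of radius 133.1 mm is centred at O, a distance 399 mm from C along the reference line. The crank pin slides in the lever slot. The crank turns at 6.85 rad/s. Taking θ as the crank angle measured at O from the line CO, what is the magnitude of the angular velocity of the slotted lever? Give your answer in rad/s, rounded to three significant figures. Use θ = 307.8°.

ω = 6.85 rad/s
Crank pin A relative to C: A = (d + r cosθ, r sinθ); lever angle φ = atan2(r sinθ, d + r cosθ).
Differentiating tanφ: φ̇ = rω(d cosθ + r)/(d² + r² + 2dr cosθ).
d² + r² + 2dr cosθ = |CA|² = 0.242016 m²;  d cosθ + r = +0.37765 m.
|ω_lever| = |0.1331·6.85·+0.37765| / 0.242016 = 1.4227 rad/s.

1.42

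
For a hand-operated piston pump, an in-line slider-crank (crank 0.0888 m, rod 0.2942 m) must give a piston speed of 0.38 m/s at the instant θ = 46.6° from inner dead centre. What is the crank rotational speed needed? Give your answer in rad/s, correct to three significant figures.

For an in-line slider-crank, |v_piston| = rω|sinθ|·[1 + r cosθ/√(L² − r² sin²θ)].
With r = 0.0888 m, L = 0.2942 m, θ = 46.6°: the bracketed kinematic factor |dx/dθ| = 0.078234 m.
ω = v/|dx/dθ| = 0.38/0.078234 = 4.8572 rad/s.

4.86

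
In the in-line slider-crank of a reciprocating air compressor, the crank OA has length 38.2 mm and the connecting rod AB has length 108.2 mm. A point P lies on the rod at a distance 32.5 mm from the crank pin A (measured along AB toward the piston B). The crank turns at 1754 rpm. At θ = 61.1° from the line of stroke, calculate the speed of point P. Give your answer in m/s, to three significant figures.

ω = 183.7 rad/s.  Crank-pin speed |V_A| = rω = 7.0165 m/s, perpendicular to OA.
Rod angle: sinφ = −(r/L) sinθ ⇒ φ = -18.004°; ω_rod = −rω cosθ/√(L²−r²sin²θ) = -32.953 rad/s.
V_P = V_A + ω_rod × AP, with AP = 0.0325 m along the rod.
Components: V_Px = −rω sinθ − a·ω_rod·sinφ = -6.4737 m/s;  V_Py = rω cosθ + a·ω_rod·cosφ = +2.3724 m/s.
|V_P| = √(V_Px² + V_Py²) = 6.8948 m/s.

6.89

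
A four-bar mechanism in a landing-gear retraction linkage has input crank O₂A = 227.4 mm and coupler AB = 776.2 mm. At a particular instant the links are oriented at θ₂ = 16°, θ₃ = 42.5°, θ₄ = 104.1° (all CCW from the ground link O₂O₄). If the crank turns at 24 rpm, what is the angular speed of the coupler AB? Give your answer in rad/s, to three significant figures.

ω₂ = 2.513 rad/s (from 24 rpm).
Differentiating the loop-closure r₂e^{iθ₂}+r₃e^{iθ₃}=r₁+r₄e^{iθ₄} gives r₂ω₂e^{iθ₂}+r₃ω₃e^{iθ₃}=r₄ω₄e^{iθ₄}.
Eliminating the other unknown: ω₃ = r₂ω₂ sin(θ₄−θ₂) / [r₃ sin(θ₃−θ₄)].
Numerator sine = +0.99945; denominator sine = -0.87965.
Result = 0.2274·2.513·(+0.99945) / (0.7762·(-0.87965)) = -0.83658 rad/s; magnitude 0.83658 rad/s.

0.837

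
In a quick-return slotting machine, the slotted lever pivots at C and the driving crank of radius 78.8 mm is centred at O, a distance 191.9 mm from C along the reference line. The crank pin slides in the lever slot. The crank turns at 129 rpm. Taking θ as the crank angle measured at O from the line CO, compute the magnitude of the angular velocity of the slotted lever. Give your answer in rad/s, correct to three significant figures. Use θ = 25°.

3.82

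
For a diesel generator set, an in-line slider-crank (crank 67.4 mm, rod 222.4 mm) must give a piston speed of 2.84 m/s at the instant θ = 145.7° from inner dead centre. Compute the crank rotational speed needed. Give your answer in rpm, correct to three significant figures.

957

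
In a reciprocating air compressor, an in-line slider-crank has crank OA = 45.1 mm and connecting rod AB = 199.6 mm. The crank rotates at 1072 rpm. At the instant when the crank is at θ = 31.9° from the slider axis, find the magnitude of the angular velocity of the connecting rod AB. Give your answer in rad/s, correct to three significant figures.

ω = 112.3 rad/s (converted from 1072 rpm).
The rod makes angle φ with the slider axis where L sinφ = r sinθ; differentiating, L cosφ·φ̇ = r ω cosθ.
L cosφ = √(L² − r² sin²θ) = 0.19817 m.
|ω_rod| = r ω |cosθ| / √(L² − r² sin²θ) = 0.0451·112.3·0.84897/0.19817 = 21.69 rad/s.

21.7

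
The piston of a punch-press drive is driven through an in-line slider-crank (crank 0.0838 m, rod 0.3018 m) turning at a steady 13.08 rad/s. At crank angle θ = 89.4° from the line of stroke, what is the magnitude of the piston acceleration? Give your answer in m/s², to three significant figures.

3.99

ω = 13.08 rad/s
x(θ) = r cosθ + √(L² − r² sin²θ); with ω constant, a = ω²·d²x/dθ².
d²x/dθ² = −r cosθ − r²(cos2θ)/√u − r⁴ sin²2θ/(4u^{3/2}),  u = L² − r² sin²θ = 0.0840616 m².
Substituting r = 0.0838 m, L = 0.3018 m, θ = 89.4°: d²x/dθ² = +0.023338 m.
a = ω²·d²x/dθ² = (13.08)²·(+0.023338) = +3.9928 m/s²;  |a| = 3.9928 m/s².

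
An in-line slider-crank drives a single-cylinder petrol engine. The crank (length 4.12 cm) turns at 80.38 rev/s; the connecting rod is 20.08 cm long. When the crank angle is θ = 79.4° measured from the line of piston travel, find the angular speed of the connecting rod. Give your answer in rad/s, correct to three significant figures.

ω = 505 rad/s (converted from 80.38 rev/s).
The rod makes angle φ with the slider axis where L sinφ = r sinθ; differentiating, L cosφ·φ̇ = r ω cosθ.
L cosφ = √(L² − r² sin²θ) = 0.19667 m.
|ω_rod| = r ω |cosθ| / √(L² − r² sin²θ) = 0.0412·505·0.18395/0.19667 = 19.462 rad/s.

19.5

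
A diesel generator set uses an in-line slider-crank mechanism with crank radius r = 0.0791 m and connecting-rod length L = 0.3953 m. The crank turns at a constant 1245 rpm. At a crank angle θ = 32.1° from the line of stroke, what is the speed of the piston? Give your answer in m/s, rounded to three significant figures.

ω = 2π·1245/60 = 130.4 rad/s
For an in-line slider-crank, x = r cosθ + √(L² − r² sin²θ), so v = −rω sinθ·[1 + r cosθ/√(L² − r² sin²θ)].
With r = 0.0791 m, L = 0.3953 m, θ = 32.1°: √(L² − r² sin²θ) = 0.39306 m.
v = −0.0791·130.4·0.53140·[1 + 0.0791·0.84712/0.39306] = -6.4144 m/s.
|v| = 6.4144 m/s.

6.41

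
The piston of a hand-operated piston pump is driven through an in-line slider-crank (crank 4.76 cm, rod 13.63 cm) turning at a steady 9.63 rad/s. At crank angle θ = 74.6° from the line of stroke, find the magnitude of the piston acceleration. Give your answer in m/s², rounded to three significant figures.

ω = 9.63 rad/s
x(θ) = r cosθ + √(L² − r² sin²θ); with ω constant, a = ω²·d²x/dθ².
d²x/dθ² = −r cosθ − r²(cos2θ)/√u − r⁴ sin²2θ/(4u^{3/2}),  u = L² − r² sin²θ = 0.0164717 m².
Substituting r = 0.0476 m, L = 0.1363 m, θ = 74.6°: d²x/dθ² = +0.0023645 m.
a = ω²·d²x/dθ² = (9.63)²·(+0.0023645) = +0.21927 m/s²;  |a| = 0.21927 m/s².

0.219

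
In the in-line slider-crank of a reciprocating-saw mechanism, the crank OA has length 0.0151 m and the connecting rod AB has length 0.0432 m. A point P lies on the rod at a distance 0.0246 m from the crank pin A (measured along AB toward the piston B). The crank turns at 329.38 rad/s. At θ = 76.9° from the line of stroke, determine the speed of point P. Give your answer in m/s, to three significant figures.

5.10

ω = 329.4 rad/s.  Crank-pin speed |V_A| = rω = 4.9736 m/s, perpendicular to OA.
Rod angle: sinφ = −(r/L) sinθ ⇒ φ = -19.904°; ω_rod = −rω cosθ/√(L²−r²sin²θ) = -27.752 rad/s.
V_P = V_A + ω_rod × AP, with AP = 0.0246 m along the rod.
Components: V_Px = −rω sinθ − a·ω_rod·sinφ = -5.0766 m/s;  V_Py = rω cosθ + a·ω_rod·cosφ = +0.48536 m/s.
|V_P| = √(V_Px² + V_Py²) = 5.0998 m/s.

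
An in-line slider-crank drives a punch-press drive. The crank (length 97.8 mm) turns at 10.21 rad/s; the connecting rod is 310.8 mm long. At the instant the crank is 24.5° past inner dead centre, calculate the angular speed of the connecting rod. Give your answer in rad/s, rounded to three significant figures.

ω = 10.21 rad/s
The rod makes angle φ with the slider axis where L sinφ = r sinθ; differentiating, L cosφ·φ̇ = r ω cosθ.
L cosφ = √(L² − r² sin²θ) = 0.30814 m.
|ω_rod| = r ω |cosθ| / √(L² − r² sin²θ) = 0.0978·10.21·0.90996/0.30814 = 2.9487 rad/s.

2.95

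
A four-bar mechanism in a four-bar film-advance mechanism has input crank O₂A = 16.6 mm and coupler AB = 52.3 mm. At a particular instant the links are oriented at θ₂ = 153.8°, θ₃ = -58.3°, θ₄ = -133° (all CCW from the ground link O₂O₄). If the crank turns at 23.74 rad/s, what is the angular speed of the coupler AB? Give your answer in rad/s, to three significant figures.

7.48

ω₂ = 23.74 rad/s
Differentiating the loop-closure r₂e^{iθ₂}+r₃e^{iθ₃}=r₁+r₄e^{iθ₄} gives r₂ω₂e^{iθ₂}+r₃ω₃e^{iθ₃}=r₄ω₄e^{iθ₄}.
Eliminating the other unknown: ω₃ = r₂ω₂ sin(θ₄−θ₂) / [r₃ sin(θ₃−θ₄)].
Numerator sine = +0.95732; denominator sine = +0.96456.
Result = 0.0166·23.74·(+0.95732) / (0.0523·(+0.96456)) = +7.4785 rad/s; magnitude 7.4785 rad/s.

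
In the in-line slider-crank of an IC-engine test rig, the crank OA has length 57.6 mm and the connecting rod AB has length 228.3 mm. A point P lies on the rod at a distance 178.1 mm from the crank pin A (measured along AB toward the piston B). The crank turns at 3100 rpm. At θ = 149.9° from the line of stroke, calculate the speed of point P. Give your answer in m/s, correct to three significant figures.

8.54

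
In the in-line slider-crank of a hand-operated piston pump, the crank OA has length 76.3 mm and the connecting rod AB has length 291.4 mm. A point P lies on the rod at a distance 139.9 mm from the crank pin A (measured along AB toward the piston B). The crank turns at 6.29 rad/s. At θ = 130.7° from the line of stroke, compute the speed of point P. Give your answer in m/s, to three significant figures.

0.371

ω = 6.29 rad/s.  Crank-pin speed |V_A| = rω = 0.47993 m/s, perpendicular to OA.
Rod angle: sinφ = −(r/L) sinθ ⇒ φ = -11.450°; ω_rod = −rω cosθ/√(L²−r²sin²θ) = +1.0958 rad/s.
V_P = V_A + ω_rod × AP, with AP = 0.1399 m along the rod.
Components: V_Px = −rω sinθ − a·ω_rod·sinφ = -0.33342 m/s;  V_Py = rω cosθ + a·ω_rod·cosφ = -0.16271 m/s.
|V_P| = √(V_Px² + V_Py²) = 0.371 m/s.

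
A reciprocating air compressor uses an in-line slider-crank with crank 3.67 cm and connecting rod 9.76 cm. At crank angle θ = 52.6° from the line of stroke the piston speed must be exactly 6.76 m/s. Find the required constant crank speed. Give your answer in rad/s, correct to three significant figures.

187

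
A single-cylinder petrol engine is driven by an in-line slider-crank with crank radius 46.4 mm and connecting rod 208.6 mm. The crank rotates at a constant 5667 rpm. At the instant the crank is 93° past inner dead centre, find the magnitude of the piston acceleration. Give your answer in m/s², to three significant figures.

ω = 2π·5667/60 = 593.4 rad/s
x(θ) = r cosθ + √(L² − r² sin²θ); with ω constant, a = ω²·d²x/dθ².
d²x/dθ² = −r cosθ − r²(cos2θ)/√u − r⁴ sin²2θ/(4u^{3/2}),  u = L² − r² sin²θ = 0.0413669 m².
Substituting r = 0.0464 m, L = 0.2086 m, θ = 93°: d²x/dθ² = +0.012954 m.
a = ω²·d²x/dθ² = (593.4)²·(+0.012954) = +4562.3 m/s²;  |a| = 4562.3 m/s².

4560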